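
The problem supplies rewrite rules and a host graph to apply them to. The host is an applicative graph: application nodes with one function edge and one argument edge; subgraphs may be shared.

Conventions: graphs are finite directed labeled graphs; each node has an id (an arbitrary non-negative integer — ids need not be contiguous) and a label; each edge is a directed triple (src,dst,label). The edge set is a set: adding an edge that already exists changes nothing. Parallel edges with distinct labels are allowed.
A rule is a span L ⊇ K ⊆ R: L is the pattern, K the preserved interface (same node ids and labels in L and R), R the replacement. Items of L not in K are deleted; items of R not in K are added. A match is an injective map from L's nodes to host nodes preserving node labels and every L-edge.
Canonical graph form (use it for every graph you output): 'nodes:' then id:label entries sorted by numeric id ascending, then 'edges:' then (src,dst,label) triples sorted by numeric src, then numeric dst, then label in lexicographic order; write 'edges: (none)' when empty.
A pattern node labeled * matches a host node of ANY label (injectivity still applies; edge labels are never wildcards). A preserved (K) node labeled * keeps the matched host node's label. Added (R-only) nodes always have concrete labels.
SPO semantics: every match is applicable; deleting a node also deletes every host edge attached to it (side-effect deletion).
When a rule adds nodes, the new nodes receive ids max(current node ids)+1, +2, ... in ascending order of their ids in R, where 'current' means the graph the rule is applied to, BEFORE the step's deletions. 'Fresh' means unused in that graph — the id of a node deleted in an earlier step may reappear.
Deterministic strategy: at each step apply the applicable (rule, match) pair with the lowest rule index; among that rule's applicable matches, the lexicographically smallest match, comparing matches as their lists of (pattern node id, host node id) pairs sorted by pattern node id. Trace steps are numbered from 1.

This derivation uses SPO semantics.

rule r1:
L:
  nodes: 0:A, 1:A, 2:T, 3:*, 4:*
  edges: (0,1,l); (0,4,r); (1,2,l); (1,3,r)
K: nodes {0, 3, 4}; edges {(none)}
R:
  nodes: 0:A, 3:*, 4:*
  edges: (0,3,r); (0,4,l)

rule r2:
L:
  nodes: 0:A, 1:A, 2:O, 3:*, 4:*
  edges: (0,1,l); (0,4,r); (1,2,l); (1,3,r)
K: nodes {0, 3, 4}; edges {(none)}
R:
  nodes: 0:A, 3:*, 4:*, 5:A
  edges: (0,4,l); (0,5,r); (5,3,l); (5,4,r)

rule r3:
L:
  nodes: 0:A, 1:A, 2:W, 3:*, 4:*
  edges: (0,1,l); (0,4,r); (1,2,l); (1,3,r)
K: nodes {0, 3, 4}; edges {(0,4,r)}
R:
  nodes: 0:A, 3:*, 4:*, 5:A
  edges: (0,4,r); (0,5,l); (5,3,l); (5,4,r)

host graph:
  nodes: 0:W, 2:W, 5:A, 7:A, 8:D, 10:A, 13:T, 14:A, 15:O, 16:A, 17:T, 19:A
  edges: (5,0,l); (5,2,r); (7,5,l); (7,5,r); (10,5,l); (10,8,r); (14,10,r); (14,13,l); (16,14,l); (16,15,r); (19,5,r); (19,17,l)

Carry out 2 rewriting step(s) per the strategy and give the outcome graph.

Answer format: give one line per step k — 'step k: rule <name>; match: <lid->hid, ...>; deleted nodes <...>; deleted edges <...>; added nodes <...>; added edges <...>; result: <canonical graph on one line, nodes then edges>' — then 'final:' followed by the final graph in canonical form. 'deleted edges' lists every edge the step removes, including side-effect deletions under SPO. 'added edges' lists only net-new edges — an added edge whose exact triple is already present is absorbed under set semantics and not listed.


step 1: rule r1; match: 0->16, 1->14, 2->13, 3->10, 4->15; deleted nodes 13, 14; deleted edges (14,10,r); (14,13,l); (16,14,l); (16,15,r); added nodes (none); added edges (16,10,r); (16,15,l); result: nodes: 0:W, 2:W, 5:A, 7:A, 8:D, 10:A, 15:O, 16:A, 17:T, 19:A edges: (5,0,l); (5,2,r); (7,5,l); (7,5,r); (10,5,l); (10,8,r); (16,10,r); (16,15,l); (19,5,r); (19,17,l)
step 2: rule r3; match: 0->10, 1->5, 2->0, 3->2, 4->8; deleted nodes 0, 5; deleted edges (5,0,l); (5,2,r); (7,5,l); (7,5,r); (10,5,l); (19,5,r); added nodes 20; added edges (10,20,l); (20,2,l); (20,8,r); result: nodes: 2:W, 7:A, 8:D, 10:A, 15:O, 16:A, 17:T, 19:A, 20:A edges: (10,8,r); (10,20,l); (16,10,r); (16,15,l); (19,17,l); (20,2,l); (20,8,r)
final:
nodes: 2:W, 7:A, 8:D, 10:A, 15:O, 16:A, 17:T, 19:A, 20:A
edges: (10,8,r); (10,20,l); (16,10,r); (16,15,l); (19,17,l); (20,2,l); (20,8,r)


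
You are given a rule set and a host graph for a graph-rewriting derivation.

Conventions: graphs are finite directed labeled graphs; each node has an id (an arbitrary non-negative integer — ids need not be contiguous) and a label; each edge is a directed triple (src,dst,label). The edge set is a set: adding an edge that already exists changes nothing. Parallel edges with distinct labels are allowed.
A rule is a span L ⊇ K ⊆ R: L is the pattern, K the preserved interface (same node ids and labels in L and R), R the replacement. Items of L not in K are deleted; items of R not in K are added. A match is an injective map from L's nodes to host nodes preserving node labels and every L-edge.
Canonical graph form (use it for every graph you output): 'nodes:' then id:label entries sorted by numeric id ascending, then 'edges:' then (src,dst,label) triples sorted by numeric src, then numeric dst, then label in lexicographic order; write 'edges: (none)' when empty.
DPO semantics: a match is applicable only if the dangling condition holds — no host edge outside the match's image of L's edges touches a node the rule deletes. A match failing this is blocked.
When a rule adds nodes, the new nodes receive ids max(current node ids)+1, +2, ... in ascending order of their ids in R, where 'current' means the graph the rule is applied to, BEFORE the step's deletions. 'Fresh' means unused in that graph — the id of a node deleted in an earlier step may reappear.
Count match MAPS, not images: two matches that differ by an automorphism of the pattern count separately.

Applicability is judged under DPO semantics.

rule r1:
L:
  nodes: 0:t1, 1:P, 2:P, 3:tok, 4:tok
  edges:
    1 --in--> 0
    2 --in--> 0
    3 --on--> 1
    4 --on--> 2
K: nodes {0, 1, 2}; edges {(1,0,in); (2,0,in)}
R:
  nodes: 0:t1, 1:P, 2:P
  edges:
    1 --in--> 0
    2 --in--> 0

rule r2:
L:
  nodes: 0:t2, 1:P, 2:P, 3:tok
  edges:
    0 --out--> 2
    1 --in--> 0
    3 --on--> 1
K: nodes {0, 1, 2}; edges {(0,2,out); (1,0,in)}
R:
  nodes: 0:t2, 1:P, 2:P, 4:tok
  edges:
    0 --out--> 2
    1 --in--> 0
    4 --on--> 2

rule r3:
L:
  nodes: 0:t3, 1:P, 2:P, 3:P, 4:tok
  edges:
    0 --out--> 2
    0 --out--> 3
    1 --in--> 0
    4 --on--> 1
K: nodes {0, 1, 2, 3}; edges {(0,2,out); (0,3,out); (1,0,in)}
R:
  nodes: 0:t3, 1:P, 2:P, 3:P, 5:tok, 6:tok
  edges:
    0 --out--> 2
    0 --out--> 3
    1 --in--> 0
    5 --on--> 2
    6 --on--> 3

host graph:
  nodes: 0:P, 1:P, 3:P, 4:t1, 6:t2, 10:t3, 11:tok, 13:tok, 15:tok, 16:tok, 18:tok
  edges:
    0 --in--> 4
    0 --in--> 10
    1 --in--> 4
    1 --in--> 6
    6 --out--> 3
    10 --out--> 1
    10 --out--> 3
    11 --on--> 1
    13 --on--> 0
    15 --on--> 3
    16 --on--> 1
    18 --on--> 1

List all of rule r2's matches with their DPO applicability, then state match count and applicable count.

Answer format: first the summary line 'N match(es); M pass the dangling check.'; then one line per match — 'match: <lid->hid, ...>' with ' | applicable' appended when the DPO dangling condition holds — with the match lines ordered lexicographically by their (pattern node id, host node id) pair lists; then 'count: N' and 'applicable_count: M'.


3 match(es); 3 pass the dangling check.
match: 0->6, 1->1, 2->3, 3->11 | applicable
match: 0->6, 1->1, 2->3, 3->16 | applicable
match: 0->6, 1->1, 2->3, 3->18 | applicable
count: 3
applicable_count: 3


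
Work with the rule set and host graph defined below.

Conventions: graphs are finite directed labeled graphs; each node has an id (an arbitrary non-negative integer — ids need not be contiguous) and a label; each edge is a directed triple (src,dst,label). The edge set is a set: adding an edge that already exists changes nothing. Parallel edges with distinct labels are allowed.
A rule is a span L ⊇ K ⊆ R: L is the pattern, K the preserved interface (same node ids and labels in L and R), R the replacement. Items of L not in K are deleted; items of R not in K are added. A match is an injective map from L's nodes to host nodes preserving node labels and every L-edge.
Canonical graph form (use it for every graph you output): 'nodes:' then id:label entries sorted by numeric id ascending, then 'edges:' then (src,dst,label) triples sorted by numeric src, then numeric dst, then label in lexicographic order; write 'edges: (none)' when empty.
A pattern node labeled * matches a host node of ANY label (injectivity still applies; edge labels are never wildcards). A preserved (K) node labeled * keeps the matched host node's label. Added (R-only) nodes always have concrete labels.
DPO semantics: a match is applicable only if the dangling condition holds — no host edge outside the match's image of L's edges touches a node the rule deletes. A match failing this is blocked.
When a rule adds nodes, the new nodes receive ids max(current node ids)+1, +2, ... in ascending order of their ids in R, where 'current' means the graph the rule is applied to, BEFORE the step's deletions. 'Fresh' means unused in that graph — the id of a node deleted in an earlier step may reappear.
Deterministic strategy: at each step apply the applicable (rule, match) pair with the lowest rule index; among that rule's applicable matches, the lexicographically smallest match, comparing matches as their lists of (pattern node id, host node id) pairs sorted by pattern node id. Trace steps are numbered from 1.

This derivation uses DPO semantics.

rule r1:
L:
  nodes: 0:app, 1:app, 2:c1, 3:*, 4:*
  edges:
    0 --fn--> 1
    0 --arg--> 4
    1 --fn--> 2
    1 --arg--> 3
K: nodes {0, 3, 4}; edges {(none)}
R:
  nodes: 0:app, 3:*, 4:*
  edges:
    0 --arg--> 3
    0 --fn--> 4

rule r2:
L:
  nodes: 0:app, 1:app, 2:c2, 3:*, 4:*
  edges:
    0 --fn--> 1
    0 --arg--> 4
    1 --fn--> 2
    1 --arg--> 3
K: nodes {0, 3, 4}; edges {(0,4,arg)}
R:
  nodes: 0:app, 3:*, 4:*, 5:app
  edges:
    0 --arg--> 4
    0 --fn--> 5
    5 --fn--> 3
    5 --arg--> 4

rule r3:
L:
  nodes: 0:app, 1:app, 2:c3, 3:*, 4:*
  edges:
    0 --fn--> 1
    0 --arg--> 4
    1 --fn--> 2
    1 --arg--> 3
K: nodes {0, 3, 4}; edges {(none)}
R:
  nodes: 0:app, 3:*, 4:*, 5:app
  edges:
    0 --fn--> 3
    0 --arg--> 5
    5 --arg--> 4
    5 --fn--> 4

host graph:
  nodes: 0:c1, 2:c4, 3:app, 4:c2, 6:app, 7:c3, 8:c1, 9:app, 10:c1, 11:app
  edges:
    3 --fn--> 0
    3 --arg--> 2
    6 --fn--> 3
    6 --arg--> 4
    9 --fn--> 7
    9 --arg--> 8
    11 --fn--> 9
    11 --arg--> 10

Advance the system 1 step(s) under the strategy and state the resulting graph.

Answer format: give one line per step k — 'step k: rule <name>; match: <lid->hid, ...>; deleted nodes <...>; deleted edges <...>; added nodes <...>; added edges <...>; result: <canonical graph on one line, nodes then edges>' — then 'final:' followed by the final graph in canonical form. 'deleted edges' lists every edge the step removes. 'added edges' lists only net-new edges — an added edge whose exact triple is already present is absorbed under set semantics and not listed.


step 1: rule r1; match: 0->6, 1->3, 2->0, 3->2, 4->4; deleted nodes 0, 3; deleted edges (3,0,fn); (3,2,arg); (6,3,fn); (6,4,arg); added nodes (none); added edges (6,2,arg); (6,4,fn); result: nodes: 2:c4, 4:c2, 6:app, 7:c3, 8:c1, 9:app, 10:c1, 11:app edges: (6,2,arg); (6,4,fn); (9,7,fn); (9,8,arg); (11,9,fn); (11,10,arg)
final:
nodes: 2:c4, 4:c2, 6:app, 7:c3, 8:c1, 9:app, 10:c1, 11:app
edges: (6,2,arg); (6,4,fn); (9,7,fn); (9,8,arg); (11,9,fn); (11,10,arg)


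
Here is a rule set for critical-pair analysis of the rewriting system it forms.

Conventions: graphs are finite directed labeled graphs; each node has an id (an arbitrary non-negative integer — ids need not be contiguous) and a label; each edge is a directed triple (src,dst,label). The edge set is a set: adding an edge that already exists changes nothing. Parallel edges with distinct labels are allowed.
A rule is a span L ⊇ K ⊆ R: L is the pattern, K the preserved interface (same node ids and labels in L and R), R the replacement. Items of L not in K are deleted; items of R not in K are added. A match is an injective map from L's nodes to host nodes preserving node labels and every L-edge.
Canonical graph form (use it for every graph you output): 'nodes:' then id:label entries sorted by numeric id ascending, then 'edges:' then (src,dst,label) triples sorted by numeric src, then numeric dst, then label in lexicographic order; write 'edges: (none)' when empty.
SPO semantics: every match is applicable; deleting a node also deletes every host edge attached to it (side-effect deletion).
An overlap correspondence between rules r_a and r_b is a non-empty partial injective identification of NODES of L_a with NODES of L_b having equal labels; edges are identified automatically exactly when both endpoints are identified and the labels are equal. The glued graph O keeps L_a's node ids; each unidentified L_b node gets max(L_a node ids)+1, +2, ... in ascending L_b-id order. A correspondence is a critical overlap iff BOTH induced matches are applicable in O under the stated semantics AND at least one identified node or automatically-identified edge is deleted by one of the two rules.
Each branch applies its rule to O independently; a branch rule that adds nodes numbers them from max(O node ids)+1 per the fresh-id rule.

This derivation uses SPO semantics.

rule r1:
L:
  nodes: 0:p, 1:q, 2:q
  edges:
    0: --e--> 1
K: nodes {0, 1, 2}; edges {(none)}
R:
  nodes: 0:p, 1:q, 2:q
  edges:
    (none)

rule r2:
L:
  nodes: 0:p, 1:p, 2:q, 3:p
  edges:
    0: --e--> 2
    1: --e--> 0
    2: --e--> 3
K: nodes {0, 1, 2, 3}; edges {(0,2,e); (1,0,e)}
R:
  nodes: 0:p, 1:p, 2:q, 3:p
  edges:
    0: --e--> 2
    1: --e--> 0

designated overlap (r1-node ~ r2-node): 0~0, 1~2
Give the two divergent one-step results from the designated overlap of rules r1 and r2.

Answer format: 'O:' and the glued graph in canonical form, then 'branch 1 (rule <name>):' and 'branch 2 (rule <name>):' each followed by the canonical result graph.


O:
nodes: 0:p, 1:q, 2:q, 3:p, 4:p
edges: (0,1,e); (1,4,e); (3,0,e)
branch 1 (rule r1):
nodes: 0:p, 1:q, 2:q, 3:p, 4:p
edges: (1,4,e); (3,0,e)
branch 2 (rule r2):
nodes: 0:p, 1:q, 2:q, 3:p, 4:p
edges: (0,1,e); (3,0,e)


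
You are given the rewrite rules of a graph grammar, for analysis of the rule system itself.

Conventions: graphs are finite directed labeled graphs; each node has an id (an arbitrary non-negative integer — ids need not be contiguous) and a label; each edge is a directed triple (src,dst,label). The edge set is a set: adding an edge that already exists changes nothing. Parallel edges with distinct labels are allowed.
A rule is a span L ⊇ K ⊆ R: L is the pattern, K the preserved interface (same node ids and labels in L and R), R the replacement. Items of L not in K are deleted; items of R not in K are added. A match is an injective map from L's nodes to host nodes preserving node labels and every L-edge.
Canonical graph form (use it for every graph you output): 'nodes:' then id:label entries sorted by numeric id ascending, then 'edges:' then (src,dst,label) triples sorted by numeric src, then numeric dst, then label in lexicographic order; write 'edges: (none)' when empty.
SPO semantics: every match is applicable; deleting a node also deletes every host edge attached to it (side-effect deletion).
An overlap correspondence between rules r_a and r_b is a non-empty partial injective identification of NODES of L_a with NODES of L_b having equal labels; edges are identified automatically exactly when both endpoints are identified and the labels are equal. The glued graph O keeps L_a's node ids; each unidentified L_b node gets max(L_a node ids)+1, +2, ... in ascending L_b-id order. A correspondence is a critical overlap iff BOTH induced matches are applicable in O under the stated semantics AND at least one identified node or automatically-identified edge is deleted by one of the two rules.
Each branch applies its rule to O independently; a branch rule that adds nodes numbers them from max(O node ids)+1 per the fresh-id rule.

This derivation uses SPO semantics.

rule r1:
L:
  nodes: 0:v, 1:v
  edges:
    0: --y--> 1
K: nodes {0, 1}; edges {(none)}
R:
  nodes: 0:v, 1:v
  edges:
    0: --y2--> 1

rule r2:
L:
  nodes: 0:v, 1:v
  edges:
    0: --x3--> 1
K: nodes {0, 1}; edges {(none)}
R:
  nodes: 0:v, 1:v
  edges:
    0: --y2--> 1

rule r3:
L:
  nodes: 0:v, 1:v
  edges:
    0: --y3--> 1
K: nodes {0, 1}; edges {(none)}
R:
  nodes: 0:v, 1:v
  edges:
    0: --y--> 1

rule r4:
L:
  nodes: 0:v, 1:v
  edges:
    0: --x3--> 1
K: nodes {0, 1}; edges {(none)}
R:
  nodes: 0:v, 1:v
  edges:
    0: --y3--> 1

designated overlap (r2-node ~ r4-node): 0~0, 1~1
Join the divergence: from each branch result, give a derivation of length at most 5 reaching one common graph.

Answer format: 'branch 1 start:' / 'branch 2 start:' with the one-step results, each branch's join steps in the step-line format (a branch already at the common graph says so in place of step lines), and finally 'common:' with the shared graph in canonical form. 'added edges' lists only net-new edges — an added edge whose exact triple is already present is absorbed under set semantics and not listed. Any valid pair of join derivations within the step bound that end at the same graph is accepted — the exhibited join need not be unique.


branch 1 start:
nodes: 0:v, 1:v
edges: (0,1,y2)
branch 2 start:
nodes: 0:v, 1:v
edges: (0,1,y3)
branch 1: already at the common graph (0 steps)
branch 2 step 1: rule r3; match: 0->0, 1->1; deleted nodes (none); deleted edges (0,1,y3); added nodes (none); added edges (0,1,y); result: nodes: 0:v, 1:v edges: (0,1,y)
branch 2 step 2: rule r1; match: 0->0, 1->1; deleted nodes (none); deleted edges (0,1,y); added nodes (none); added edges (0,1,y2); result: nodes: 0:v, 1:v edges: (0,1,y2)
common:
nodes: 0:v, 1:v
edges: (0,1,y2)


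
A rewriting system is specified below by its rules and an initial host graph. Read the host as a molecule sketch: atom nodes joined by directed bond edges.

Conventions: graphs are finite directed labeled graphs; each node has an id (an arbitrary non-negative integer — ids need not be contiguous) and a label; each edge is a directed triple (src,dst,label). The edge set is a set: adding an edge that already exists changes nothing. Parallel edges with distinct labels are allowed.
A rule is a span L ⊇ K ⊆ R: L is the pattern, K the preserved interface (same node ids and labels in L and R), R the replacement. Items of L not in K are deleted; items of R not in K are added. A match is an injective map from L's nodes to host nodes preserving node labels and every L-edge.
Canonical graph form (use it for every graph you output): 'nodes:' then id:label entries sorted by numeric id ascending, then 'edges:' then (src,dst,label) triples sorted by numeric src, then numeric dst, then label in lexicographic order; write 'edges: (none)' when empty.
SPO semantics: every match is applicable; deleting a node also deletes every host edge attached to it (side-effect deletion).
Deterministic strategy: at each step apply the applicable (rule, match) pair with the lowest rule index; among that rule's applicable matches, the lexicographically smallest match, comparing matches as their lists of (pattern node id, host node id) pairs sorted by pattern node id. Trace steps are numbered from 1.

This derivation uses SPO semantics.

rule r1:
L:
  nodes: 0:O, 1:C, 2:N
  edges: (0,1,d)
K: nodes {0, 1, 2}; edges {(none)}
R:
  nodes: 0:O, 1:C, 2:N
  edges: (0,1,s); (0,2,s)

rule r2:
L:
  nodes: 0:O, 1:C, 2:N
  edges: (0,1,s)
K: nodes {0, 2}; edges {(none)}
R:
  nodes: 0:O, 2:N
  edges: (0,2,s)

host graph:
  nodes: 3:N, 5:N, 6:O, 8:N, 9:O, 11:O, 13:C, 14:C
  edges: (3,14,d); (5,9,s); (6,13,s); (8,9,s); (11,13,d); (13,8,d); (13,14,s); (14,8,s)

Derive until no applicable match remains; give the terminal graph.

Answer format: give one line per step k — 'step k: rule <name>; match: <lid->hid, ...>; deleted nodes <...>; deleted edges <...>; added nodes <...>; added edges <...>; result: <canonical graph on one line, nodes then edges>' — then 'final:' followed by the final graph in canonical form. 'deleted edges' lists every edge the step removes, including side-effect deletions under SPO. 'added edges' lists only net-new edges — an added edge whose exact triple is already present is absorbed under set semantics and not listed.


step 1: rule r1; match: 0->11, 1->13, 2->3; deleted nodes (none); deleted edges (11,13,d); added nodes (none); added edges (11,3,s); (11,13,s); result: nodes: 3:N, 5:N, 6:O, 8:N, 9:O, 11:O, 13:C, 14:C edges: (3,14,d); (5,9,s); (6,13,s); (8,9,s); (11,3,s); (11,13,s); (13,8,d); (13,14,s); (14,8,s)
step 2: rule r2; match: 0->6, 1->13, 2->3; deleted nodes 13; deleted edges (6,13,s); (11,13,s); (13,8,d); (13,14,s); added nodes (none); added edges (6,3,s); result: nodes: 3:N, 5:N, 6:O, 8:N, 9:O, 11:O, 14:C edges: (3,14,d); (5,9,s); (6,3,s); (8,9,s); (11,3,s); (14,8,s)
final:
nodes: 3:N, 5:N, 6:O, 8:N, 9:O, 11:O, 14:C
edges: (3,14,d); (5,9,s); (6,3,s); (8,9,s); (11,3,s); (14,8,s)


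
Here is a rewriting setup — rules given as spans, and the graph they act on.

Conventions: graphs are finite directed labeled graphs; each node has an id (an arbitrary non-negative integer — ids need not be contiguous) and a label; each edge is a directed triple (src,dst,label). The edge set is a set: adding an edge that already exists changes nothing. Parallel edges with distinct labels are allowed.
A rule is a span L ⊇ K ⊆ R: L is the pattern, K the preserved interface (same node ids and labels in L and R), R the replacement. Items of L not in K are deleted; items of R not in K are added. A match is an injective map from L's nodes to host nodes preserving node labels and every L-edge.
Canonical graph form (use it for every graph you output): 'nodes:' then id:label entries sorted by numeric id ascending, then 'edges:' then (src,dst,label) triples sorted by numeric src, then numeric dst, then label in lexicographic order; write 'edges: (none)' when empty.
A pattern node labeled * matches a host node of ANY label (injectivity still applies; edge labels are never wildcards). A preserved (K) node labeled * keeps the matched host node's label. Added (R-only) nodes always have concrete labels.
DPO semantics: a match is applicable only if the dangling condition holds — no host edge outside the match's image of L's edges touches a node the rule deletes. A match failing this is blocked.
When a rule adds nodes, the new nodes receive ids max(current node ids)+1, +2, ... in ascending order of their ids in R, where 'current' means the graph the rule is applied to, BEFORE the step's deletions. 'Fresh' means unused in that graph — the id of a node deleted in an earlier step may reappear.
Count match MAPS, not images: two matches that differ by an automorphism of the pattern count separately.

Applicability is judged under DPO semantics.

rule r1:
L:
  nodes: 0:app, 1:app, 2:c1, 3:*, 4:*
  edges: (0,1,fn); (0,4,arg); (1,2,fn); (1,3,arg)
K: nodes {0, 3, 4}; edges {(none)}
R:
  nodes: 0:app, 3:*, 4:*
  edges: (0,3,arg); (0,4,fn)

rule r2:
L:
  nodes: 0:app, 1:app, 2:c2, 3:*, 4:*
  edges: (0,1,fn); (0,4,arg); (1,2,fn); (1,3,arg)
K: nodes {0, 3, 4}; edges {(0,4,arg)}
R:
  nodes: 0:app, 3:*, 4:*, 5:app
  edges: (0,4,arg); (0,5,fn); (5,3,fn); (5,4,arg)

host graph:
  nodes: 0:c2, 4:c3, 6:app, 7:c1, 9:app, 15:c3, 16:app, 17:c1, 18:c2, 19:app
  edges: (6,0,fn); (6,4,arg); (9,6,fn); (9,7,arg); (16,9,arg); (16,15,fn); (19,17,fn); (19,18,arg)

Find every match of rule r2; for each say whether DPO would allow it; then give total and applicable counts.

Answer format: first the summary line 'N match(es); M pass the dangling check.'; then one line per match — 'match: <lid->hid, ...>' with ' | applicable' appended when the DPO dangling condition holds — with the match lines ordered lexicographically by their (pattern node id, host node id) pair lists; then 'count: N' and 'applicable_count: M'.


1 match(es); 1 pass the dangling check.
match: 0->9, 1->6, 2->0, 3->4, 4->7 | applicable
count: 1
applicable_count: 1


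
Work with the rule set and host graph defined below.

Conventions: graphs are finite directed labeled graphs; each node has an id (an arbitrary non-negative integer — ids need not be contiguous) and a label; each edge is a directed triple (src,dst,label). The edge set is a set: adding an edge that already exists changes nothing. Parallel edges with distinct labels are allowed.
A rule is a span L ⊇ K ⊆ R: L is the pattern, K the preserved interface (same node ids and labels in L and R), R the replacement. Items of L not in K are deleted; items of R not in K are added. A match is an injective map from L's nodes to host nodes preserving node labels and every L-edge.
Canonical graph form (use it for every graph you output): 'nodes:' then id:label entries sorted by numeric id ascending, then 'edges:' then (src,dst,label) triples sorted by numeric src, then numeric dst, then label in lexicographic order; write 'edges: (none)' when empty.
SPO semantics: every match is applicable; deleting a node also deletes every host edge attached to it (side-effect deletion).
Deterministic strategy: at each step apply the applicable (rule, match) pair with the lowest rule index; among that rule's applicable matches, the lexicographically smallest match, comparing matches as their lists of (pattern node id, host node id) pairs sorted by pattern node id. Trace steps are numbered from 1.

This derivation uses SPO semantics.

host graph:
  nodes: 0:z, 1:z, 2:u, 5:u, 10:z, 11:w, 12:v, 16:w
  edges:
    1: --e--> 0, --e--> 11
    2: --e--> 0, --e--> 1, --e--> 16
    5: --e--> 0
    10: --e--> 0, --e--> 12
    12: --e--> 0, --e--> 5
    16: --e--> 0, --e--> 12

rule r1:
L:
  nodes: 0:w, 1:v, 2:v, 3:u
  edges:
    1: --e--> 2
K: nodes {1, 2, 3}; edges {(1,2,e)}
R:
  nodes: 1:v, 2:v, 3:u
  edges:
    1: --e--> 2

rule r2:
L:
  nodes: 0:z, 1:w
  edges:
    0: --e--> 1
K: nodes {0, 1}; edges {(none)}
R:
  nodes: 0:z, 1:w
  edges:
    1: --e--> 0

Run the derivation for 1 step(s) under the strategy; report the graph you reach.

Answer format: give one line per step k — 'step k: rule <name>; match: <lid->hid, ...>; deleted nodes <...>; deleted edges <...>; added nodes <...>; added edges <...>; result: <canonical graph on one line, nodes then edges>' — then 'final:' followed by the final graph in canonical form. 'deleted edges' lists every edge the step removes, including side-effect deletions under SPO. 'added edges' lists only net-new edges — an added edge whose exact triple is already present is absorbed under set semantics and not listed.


step 1: rule r2; match: 0->1, 1->11; deleted nodes (none); deleted edges (1,11,e); added nodes (none); added edges (11,1,e); result: nodes: 0:z, 1:z, 2:u, 5:u, 10:z, 11:w, 12:v, 16:w edges: (1,0,e); (2,0,e); (2,1,e); (2,16,e); (5,0,e); (10,0,e); (10,12,e); (11,1,e); (12,0,e); (12,5,e); (16,0,e); (16,12,e)
final:
nodes: 0:z, 1:z, 2:u, 5:u, 10:z, 11:w, 12:v, 16:w
edges: (1,0,e); (2,0,e); (2,1,e); (2,16,e); (5,0,e); (10,0,e); (10,12,e); (11,1,e); (12,0,e); (12,5,e); (16,0,e); (16,12,e)


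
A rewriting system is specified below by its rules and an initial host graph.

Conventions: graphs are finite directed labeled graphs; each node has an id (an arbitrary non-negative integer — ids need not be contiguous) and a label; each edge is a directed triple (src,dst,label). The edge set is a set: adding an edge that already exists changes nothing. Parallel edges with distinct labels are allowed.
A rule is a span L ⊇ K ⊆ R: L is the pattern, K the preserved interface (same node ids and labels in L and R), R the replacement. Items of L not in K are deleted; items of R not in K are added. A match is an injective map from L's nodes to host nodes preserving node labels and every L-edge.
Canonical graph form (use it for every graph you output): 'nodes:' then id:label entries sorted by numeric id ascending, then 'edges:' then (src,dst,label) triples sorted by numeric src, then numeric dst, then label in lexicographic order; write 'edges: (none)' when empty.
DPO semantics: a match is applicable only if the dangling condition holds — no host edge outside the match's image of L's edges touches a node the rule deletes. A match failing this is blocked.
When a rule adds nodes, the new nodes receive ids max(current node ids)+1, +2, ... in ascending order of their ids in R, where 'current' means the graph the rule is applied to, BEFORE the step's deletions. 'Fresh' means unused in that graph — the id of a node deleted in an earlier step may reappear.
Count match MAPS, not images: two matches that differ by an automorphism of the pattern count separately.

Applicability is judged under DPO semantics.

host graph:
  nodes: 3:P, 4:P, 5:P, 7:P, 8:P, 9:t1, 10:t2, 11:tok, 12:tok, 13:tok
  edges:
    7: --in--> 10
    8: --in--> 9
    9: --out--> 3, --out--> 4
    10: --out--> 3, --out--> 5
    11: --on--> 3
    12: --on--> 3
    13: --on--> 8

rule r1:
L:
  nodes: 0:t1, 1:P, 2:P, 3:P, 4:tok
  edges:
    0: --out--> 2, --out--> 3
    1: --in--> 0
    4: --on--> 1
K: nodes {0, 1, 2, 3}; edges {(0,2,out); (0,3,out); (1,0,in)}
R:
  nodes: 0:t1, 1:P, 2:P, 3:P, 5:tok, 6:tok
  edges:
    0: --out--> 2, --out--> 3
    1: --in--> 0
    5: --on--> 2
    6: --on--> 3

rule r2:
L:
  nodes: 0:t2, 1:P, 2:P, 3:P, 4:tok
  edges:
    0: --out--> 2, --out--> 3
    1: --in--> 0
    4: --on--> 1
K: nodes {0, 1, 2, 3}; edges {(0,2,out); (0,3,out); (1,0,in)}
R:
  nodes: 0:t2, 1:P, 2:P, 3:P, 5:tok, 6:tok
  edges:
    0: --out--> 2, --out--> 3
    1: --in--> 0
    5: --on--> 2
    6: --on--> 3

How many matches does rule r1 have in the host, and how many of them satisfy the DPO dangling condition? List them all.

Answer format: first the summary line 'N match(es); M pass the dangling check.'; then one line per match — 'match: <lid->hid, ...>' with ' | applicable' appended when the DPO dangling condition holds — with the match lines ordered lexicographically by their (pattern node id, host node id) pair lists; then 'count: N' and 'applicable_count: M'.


2 match(es); 2 pass the dangling check.
match: 0->9, 1->8, 2->3, 3->4, 4->13 | applicable
match: 0->9, 1->8, 2->4, 3->3, 4->13 | applicable
count: 2
applicable_count: 2


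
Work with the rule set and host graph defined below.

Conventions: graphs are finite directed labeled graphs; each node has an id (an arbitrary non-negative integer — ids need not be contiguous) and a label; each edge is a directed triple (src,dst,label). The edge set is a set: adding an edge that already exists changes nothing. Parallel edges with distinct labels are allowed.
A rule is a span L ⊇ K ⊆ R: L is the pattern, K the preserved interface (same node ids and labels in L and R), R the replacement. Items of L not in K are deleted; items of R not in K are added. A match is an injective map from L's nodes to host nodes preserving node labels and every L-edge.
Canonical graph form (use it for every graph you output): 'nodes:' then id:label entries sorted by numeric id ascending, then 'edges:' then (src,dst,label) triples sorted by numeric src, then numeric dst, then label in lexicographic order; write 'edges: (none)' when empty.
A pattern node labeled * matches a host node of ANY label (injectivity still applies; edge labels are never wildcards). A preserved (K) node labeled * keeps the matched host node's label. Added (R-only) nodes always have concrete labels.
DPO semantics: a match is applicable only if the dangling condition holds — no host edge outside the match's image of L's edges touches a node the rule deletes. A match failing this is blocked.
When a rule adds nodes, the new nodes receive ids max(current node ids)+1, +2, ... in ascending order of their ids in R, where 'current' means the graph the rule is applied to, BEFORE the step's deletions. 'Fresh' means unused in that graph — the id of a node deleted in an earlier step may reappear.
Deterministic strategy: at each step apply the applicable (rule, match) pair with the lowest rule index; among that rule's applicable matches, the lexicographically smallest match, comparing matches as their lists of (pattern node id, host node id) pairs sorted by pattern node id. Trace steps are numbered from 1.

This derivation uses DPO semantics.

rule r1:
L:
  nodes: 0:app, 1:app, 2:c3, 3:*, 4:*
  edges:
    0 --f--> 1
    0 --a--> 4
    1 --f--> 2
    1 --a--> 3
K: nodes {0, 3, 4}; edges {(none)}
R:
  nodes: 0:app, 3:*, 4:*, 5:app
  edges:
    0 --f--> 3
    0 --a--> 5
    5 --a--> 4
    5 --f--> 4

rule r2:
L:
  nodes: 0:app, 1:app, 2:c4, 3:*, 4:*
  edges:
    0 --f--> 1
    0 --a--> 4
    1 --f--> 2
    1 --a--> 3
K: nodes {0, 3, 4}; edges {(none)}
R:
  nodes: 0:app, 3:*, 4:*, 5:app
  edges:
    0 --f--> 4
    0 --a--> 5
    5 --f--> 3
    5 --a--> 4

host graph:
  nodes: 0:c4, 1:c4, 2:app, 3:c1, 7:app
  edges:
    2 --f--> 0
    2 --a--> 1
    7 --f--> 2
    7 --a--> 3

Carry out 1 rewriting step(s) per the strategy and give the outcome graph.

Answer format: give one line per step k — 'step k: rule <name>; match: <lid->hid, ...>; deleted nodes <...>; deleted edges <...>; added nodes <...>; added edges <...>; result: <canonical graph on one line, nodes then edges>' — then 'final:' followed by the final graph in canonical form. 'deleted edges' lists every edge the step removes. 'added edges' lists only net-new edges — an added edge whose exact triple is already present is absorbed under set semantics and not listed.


step 1: rule r2; match: 0->7, 1->2, 2->0, 3->1, 4->3; deleted nodes 0, 2; deleted edges (2,0,f); (2,1,a); (7,2,f); (7,3,a); added nodes 8; added edges (7,3,f); (7,8,a); (8,1,f); (8,3,a); result: nodes: 1:c4, 3:c1, 7:app, 8:app edges: (7,3,f); (7,8,a); (8,1,f); (8,3,a)
final:
nodes: 1:c4, 3:c1, 7:app, 8:app
edges: (7,3,f); (7,8,a); (8,1,f); (8,3,a)


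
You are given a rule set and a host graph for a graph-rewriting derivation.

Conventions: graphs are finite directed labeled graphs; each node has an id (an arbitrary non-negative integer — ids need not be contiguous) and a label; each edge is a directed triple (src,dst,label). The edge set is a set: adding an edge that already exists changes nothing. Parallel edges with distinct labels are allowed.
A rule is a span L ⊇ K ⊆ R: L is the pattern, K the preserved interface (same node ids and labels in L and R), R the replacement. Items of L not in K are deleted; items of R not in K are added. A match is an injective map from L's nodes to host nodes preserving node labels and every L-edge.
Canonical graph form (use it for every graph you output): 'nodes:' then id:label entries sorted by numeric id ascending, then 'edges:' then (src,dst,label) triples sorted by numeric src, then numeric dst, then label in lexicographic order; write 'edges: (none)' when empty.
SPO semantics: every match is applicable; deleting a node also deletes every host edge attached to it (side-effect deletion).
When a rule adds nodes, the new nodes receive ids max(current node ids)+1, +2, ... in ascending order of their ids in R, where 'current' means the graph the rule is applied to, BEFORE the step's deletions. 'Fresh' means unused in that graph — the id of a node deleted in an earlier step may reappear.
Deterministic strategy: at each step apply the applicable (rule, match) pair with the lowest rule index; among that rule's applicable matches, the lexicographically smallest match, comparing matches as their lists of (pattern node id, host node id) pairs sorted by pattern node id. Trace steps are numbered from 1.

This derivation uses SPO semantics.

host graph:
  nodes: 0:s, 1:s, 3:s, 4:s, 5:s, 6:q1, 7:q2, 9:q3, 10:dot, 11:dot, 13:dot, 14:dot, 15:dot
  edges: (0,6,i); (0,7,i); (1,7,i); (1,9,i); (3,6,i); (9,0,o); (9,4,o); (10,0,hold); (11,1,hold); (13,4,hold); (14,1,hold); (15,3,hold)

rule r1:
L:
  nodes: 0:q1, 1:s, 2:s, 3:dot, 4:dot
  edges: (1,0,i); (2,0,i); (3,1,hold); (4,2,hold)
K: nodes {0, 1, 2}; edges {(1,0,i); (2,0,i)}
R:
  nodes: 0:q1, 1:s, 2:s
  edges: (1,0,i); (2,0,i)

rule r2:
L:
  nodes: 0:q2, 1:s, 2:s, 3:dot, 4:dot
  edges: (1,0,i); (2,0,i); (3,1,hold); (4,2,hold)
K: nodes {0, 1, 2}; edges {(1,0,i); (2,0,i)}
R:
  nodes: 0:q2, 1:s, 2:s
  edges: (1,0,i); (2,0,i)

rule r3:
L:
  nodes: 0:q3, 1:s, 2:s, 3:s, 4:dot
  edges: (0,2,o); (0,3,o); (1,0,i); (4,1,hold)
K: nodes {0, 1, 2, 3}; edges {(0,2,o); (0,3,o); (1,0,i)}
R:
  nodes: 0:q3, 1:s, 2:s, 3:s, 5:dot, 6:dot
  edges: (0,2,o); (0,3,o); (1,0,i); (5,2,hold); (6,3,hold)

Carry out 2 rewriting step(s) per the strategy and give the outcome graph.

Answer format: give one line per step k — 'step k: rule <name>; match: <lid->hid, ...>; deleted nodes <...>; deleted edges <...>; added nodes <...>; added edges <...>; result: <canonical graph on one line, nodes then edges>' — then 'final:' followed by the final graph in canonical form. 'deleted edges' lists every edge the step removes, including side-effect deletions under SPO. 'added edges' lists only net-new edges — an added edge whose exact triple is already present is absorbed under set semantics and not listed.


step 1: rule r1; match: 0->6, 1->0, 2->3, 3->10, 4->15; deleted nodes 10, 15; deleted edges (10,0,hold); (15,3,hold); added nodes (none); added edges (none); result: nodes: 0:s, 1:s, 3:s, 4:s, 5:s, 6:q1, 7:q2, 9:q3, 11:dot, 13:dot, 14:dot edges: (0,6,i); (0,7,i); (1,7,i); (1,9,i); (3,6,i); (9,0,o); (9,4,o); (11,1,hold); (13,4,hold); (14,1,hold)
step 2: rule r3; match: 0->9, 1->1, 2->0, 3->4, 4->11; deleted nodes 11; deleted edges (11,1,hold); added nodes 15, 16; added edges (15,0,hold); (16,4,hold); result: nodes: 0:s, 1:s, 3:s, 4:s, 5:s, 6:q1, 7:q2, 9:q3, 13:dot, 14:dot, 15:dot, 16:dot edges: (0,6,i); (0,7,i); (1,7,i); (1,9,i); (3,6,i); (9,0,o); (9,4,o); (13,4,hold); (14,1,hold); (15,0,hold); (16,4,hold)
final:
nodes: 0:s, 1:s, 3:s, 4:s, 5:s, 6:q1, 7:q2, 9:q3, 13:dot, 14:dot, 15:dot, 16:dot
edges: (0,6,i); (0,7,i); (1,7,i); (1,9,i); (3,6,i); (9,0,o); (9,4,o); (13,4,hold); (14,1,hold); (15,0,hold); (16,4,hold)


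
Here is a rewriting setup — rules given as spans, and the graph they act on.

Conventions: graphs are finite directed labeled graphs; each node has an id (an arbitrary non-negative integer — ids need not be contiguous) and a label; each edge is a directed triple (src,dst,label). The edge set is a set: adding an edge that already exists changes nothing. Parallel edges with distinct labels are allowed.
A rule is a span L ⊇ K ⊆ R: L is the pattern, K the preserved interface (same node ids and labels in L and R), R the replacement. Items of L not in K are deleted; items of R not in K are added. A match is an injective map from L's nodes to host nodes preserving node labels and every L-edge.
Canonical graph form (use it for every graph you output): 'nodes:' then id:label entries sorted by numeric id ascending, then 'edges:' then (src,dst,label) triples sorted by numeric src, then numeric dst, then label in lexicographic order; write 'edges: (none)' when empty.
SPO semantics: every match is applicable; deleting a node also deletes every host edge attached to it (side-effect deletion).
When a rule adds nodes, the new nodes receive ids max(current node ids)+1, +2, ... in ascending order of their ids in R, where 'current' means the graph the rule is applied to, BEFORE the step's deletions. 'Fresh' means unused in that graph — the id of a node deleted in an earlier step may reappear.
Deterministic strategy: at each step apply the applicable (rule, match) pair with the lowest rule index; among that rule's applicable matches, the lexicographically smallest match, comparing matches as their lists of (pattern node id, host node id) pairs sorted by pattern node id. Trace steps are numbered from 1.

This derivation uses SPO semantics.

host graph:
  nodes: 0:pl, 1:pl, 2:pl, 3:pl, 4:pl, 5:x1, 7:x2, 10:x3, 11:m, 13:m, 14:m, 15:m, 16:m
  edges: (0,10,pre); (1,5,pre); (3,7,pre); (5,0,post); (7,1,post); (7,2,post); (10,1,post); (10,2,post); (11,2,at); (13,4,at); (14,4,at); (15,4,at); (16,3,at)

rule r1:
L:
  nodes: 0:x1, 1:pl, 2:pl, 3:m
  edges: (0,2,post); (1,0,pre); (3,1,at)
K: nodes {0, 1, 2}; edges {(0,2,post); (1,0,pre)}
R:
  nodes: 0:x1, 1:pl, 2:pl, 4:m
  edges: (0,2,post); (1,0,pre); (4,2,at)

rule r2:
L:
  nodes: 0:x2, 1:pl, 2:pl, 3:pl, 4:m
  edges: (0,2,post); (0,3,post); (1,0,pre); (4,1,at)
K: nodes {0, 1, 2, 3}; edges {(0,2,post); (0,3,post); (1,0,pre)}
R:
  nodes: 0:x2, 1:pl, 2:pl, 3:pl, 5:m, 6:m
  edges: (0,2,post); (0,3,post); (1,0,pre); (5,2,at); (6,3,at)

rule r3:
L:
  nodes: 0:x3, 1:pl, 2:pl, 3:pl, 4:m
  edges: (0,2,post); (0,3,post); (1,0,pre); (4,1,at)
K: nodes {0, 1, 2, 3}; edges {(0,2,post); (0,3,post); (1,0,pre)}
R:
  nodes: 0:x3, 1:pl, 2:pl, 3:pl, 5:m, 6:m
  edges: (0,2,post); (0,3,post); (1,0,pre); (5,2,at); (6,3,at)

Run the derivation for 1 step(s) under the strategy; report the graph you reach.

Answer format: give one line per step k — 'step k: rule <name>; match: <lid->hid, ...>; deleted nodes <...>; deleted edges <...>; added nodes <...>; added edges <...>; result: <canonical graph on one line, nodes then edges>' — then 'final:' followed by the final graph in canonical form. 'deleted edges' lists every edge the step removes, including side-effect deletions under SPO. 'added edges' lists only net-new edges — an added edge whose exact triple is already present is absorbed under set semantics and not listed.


step 1: rule r2; match: 0->7, 1->3, 2->1, 3->2, 4->16; deleted nodes 16; deleted edges (16,3,at); added nodes 17, 18; added edges (17,1,at); (18,2,at); result: nodes: 0:pl, 1:pl, 2:pl, 3:pl, 4:pl, 5:x1, 7:x2, 10:x3, 11:m, 13:m, 14:m, 15:m, 17:m, 18:m edges: (0,10,pre); (1,5,pre); (3,7,pre); (5,0,post); (7,1,post); (7,2,post); (10,1,post); (10,2,post); (11,2,at); (13,4,at); (14,4,at); (15,4,at); (17,1,at); (18,2,at)
final:
nodes: 0:pl, 1:pl, 2:pl, 3:pl, 4:pl, 5:x1, 7:x2, 10:x3, 11:m, 13:m, 14:m, 15:m, 17:m, 18:m
edges: (0,10,pre); (1,5,pre); (3,7,pre); (5,0,post); (7,1,post); (7,2,post); (10,1,post); (10,2,post); (11,2,at); (13,4,at); (14,4,at); (15,4,at); (17,1,at); (18,2,at)
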